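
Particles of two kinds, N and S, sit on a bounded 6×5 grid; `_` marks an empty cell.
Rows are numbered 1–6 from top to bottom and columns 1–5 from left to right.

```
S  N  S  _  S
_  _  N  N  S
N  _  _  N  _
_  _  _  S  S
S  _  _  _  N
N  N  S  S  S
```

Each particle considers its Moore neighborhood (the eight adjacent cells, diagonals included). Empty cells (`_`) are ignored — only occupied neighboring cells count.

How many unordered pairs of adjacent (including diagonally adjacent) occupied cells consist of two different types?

16

Scan each occupied cell's neighbors to the right and below (and the two forward diagonals) so each pair is counted once.
From row 1: 5 unlike of 7 pairs (running 5/7).
From row 2: 2 unlike of 5 pairs (running 7/12).
From row 3: 2 unlike of 2 pairs (running 9/14).
From row 4: 2 unlike of 3 pairs (running 11/17).
From row 5: 4 unlike of 4 pairs (running 15/21).
From row 6: 1 unlike of 4 pairs (running 16/25).
Total adjacent occupied pairs: 25; unlike-type pairs: 16.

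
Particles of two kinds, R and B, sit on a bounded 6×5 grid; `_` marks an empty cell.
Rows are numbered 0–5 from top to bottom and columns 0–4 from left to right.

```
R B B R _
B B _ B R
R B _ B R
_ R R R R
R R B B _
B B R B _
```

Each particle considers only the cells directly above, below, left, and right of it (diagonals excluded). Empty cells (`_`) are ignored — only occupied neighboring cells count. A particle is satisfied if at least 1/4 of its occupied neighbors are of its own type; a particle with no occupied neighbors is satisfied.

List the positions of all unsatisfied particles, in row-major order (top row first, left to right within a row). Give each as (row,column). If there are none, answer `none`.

(0,0), (0,3), (2,0), (5,2)

(0,0)R 0/2 unhappy
(0,1)B 2/3 ok
(0,2)B 1/2 ok
(0,3)R 0/2 unhappy
(1,0)B 1/3 ok
(1,1)B 3/3 ok
(1,3)B 1/3 ok
(1,4)R 1/2 ok
(2,0)R 0/2 unhappy
(2,1)B 1/3 ok
(2,3)B 1/3 ok
(2,4)R 2/3 ok
(3,1)R 2/3 ok
(3,2)R 2/3 ok
(3,3)R 2/4 ok
(3,4)R 2/2 ok
(4,0)R 1/2 ok
(4,1)R 2/4 ok
(4,2)B 1/4 ok
(4,3)B 2/3 ok
(5,0)B 1/2 ok
(5,1)B 1/3 ok
(5,2)R 0/3 unhappy
(5,3)B 1/2 ok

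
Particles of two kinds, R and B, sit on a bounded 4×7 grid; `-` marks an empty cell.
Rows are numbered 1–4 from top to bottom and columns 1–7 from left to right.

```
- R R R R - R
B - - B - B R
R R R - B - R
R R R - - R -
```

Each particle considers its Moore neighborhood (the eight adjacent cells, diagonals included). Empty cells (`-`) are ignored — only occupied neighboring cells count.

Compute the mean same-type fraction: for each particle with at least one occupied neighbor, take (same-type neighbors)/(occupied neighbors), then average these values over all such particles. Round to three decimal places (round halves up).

0.606

(1,2)R 1/2
(1,3)R 2/3
(1,4)R 2/3
(1,5)R 1/3
(1,7)R 1/2
(2,1)B 0/3
(2,4)B 1/5
(2,6)B 1/5
(2,7)R 2/3
(3,1)R 3/4
(3,2)R 5/6
(3,3)R 3/4
(3,5)B 2/3
(3,7)R 2/3
(4,1)R 3/3
(4,2)R 5/5
(4,3)R 3/3
(4,6)R 1/2
Sum over 18 particles: 1/2 + 2/3 + 2/3 + 1/3 + 1/2 + 0/3 + 1/5 + 1/5 + 2/3 + 3/4 + 5/6 + 3/4 + 2/3 + 2/3 + 3/3 + 5/5 + 3/3 + 1/2 = 109/10; mean = 109/10 ÷ 18 = 109/180 = 0.605555… → 0.606.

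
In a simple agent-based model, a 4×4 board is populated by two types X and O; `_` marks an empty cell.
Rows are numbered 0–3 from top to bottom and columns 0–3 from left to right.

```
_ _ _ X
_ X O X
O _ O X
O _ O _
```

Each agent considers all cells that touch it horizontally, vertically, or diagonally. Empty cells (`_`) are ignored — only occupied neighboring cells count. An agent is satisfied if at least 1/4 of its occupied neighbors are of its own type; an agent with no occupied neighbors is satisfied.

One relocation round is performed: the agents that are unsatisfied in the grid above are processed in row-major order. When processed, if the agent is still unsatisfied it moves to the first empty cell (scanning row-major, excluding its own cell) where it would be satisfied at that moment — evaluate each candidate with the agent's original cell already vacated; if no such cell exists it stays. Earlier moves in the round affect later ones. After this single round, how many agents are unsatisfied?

Initially unsatisfied (in order): (1,1), (1,2).
  (1,1) → (0,0).
  (1,2): now satisfied by earlier moves; stays.
Resulting grid:
X _ _ X
_ _ O X
O _ O X
O _ O _
All satisfied now.

0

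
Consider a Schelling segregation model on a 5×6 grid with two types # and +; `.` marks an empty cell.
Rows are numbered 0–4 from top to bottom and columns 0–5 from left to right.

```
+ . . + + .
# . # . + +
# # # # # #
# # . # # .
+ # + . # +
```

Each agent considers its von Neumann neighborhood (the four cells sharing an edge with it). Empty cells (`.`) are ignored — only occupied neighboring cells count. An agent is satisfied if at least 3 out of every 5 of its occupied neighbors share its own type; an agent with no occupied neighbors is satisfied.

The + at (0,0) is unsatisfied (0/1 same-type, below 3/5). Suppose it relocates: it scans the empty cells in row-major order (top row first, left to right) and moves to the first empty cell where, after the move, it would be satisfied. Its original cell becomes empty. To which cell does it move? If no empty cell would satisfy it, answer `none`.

Vacating (0,0). Empty cells in order:
  (0,1): 0/0 same-type → satisfied — stop here.

(0,1)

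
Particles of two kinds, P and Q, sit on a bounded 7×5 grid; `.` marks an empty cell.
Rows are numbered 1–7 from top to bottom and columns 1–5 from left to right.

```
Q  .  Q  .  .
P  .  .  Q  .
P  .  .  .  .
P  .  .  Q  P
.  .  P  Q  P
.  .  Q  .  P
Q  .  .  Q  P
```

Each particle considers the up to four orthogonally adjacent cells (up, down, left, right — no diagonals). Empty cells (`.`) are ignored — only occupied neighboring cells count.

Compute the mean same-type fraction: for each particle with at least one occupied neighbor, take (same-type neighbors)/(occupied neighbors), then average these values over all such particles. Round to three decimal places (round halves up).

0.462

Row 1: (1,1)Q 0/1 · (1,3)Q — no occupied neighbors
Row 2: (2,1)P 1/2 · (2,4)Q — no occupied neighbors
Row 3: (3,1)P 2/2
Row 4: (4,1)P 1/1 · (4,4)Q 1/2 · (4,5)P 1/2
Row 5: (5,3)P 0/2 · (5,4)Q 1/3 · (5,5)P 2/3
Row 6: (6,3)Q 0/1 · (6,5)P 2/2
Row 7: (7,1)Q — no occupied neighbors · (7,4)Q 0/1 · (7,5)P 1/2
Sum over 13 particles: 0/1 + 1/2 + 2/2 + 1/1 + 1/2 + 1/2 + 0/2 + 1/3 + 2/3 + 0/1 + 2/2 + 0/1 + 1/2 = 6; mean = 6 ÷ 13 = 6/13 = 0.461538… → 0.462.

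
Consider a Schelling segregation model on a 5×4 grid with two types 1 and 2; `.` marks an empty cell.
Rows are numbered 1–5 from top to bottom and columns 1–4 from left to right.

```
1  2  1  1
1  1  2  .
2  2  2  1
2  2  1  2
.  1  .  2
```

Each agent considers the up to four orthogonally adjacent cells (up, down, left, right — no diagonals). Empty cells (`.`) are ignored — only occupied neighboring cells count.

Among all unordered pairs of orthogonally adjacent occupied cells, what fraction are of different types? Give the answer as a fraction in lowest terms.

13/23

Scan each occupied cell's neighbors to the right and below so each pair is counted once.
From row 1: 4 unlike of 6 pairs (running 4/6).
From row 2: 3 unlike of 5 pairs (running 7/11).
From row 3: 3 unlike of 7 pairs (running 10/18).
From row 4: 3 unlike of 5 pairs (running 13/23).
Total adjacent occupied pairs: 23; unlike-type pairs: 13.
13/23 is already in lowest terms.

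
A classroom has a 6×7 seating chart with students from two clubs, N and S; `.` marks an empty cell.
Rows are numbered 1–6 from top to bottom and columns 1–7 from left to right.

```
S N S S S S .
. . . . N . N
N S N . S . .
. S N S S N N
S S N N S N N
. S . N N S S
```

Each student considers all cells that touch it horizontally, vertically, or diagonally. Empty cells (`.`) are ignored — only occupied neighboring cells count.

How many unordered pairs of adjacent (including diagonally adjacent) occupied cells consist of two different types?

35

Scan each occupied cell's neighbors to the right and below (and the two forward diagonals) so each pair is counted once.
From row 1: 6 unlike of 9 pairs (running 6/9).
From row 2: 1 unlike of 1 pairs (running 7/10).
From row 3: 7 unlike of 11 pairs (running 14/21).
From row 4: 10 unlike of 22 pairs (running 24/43).
From row 5: 10 unlike of 20 pairs (running 34/63).
From row 6: 1 unlike of 3 pairs (running 35/66).
Total adjacent occupied pairs: 66; unlike-type pairs: 35.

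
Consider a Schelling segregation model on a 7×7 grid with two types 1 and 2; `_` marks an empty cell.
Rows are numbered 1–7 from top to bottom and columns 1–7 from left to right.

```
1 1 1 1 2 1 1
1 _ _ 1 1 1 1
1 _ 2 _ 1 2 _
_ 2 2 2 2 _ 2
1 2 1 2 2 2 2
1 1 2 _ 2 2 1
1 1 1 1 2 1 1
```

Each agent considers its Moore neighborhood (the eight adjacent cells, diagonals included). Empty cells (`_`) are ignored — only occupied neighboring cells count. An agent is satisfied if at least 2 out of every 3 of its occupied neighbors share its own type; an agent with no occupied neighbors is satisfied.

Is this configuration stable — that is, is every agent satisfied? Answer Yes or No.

No

Row 1: (1,1)1 2/2 ✓ · (1,2)1 3/3 ✓ · (1,3)1 3/3 ✓ · (1,4)1 3/4 ✓ · (1,5)2 0/5 ✗ · (1,6)1 4/5 ✓ · (1,7)1 3/3 ✓
Row 2: (2,1)1 3/3 ✓ · (2,4)1 4/6 ✓ · (2,5)1 5/7 ✓ · (2,6)1 5/7 ✓ · (2,7)1 3/4 ✓
Row 3: (3,1)1 1/2 ✗ · (3,3)2 3/4 ✓ · (3,5)1 3/6 ✗ · (3,6)2 2/6 ✗
Row 4: (4,2)2 3/6 ✗ · (4,3)2 5/6 ✓ · (4,4)2 5/7 ✓ · (4,5)2 5/6 ✓ · (4,7)2 3/3 ✓
Row 5: (5,1)1 2/4 ✗ · (5,2)2 3/7 ✗ · (5,3)1 1/7 ✗ · (5,4)2 6/7 ✓ · (5,5)2 6/6 ✓ · (5,6)2 6/7 ✓ · (5,7)2 3/4 ✓
Row 6: (6,1)1 4/5 ✓ · (6,2)1 6/8 ✓ · (6,3)2 2/7 ✗ · (6,5)2 5/7 ✓ · (6,6)2 5/8 ✗ · (6,7)1 2/5 ✗
Row 7: (7,1)1 3/3 ✓ · (7,2)1 4/5 ✓ · (7,3)1 3/4 ✓ · (7,4)1 1/4 ✗ · (7,5)2 2/4 ✗ · (7,6)1 2/5 ✗ · (7,7)1 2/3 ✓
For instance (1,5) has only 0/5 same-type neighbors, below 2/3.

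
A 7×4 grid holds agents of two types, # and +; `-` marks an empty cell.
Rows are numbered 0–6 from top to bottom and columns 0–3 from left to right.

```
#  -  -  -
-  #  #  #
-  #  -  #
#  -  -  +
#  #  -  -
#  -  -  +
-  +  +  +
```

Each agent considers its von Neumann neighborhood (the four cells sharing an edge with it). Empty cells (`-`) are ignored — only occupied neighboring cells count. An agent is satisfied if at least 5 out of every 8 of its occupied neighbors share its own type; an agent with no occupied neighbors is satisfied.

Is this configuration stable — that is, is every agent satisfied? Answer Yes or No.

(0,0)# 0/0 ✓
(1,1)# 2/2 ✓
(1,2)# 2/2 ✓
(1,3)# 2/2 ✓
(2,1)# 1/1 ✓
(2,3)# 1/2 ✗
(3,0)# 1/1 ✓
(3,3)+ 0/1 ✗
(4,0)# 3/3 ✓
(4,1)# 1/1 ✓
(5,0)# 1/1 ✓
(5,3)+ 1/1 ✓
(6,1)+ 1/1 ✓
(6,2)+ 2/2 ✓
(6,3)+ 2/2 ✓
For instance (2,3) has only 1/2 same-type neighbors, below 5/8.

No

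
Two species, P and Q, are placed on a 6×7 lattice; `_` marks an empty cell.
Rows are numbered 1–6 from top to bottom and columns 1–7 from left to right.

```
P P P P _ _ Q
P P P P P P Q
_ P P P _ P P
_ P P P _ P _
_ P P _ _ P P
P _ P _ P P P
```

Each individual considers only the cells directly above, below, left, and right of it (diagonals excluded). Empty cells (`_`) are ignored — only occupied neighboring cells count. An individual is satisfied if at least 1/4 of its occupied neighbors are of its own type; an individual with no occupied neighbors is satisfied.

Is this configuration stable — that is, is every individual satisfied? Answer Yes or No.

Yes

(1,1)P 2/2 ok
(1,2)P 3/3 ok
(1,3)P 3/3 ok
(1,4)P 2/2 ok
(1,7)Q 1/1 ok
(2,1)P 2/2 ok
(2,2)P 4/4 ok
(2,3)P 4/4 ok
(2,4)P 4/4 ok
(2,5)P 2/2 ok
(2,6)P 2/3 ok
(2,7)Q 1/3 ok
(3,2)P 3/3 ok
(3,3)P 4/4 ok
(3,4)P 3/3 ok
(3,6)P 3/3 ok
(3,7)P 1/2 ok
(4,2)P 3/3 ok
(4,3)P 4/4 ok
(4,4)P 2/2 ok
(4,6)P 2/2 ok
(5,2)P 2/2 ok
(5,3)P 3/3 ok
(5,6)P 3/3 ok
(5,7)P 2/2 ok
(6,1)P 0/0 ok
(6,3)P 1/1 ok
(6,5)P 1/1 ok
(6,6)P 3/3 ok
(6,7)P 2/2 ok
All meet the threshold, so the configuration is stable.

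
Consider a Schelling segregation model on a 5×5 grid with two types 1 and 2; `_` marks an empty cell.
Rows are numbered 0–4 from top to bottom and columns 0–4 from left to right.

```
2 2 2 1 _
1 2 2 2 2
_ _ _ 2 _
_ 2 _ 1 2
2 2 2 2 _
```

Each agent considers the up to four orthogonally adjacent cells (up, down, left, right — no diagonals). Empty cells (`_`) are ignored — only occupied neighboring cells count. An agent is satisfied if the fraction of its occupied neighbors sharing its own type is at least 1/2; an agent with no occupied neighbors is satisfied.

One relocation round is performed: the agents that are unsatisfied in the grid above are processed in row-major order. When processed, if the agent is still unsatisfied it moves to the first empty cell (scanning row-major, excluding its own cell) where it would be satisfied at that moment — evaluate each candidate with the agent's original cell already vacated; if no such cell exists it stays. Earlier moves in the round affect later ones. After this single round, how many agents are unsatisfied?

Initially unsatisfied (in order): (0,3), (1,0), (3,3), (3,4).
  (0,3) → (2,0).
  (1,0): no empty cell satisfies it; stays.
  (3,3): no empty cell satisfies it; stays.
  (3,4) → (0,3).
Resulting grid:
2 2 2 2 _
1 2 2 2 2
1 _ _ 2 _
_ 2 _ 1 _
2 2 2 2 _
Unsatisfied now: (1,0), (3,3).

2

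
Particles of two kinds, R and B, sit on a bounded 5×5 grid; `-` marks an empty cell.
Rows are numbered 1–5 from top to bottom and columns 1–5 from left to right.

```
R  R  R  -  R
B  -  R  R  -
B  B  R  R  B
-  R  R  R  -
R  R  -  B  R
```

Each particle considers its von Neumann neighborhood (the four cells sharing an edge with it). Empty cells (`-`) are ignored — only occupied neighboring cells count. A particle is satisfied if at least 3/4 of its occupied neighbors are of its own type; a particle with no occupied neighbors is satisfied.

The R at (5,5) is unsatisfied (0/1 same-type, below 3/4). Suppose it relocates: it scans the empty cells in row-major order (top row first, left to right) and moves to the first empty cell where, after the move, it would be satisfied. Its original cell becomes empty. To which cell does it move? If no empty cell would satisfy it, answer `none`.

Vacating (5,5). Empty cells in order:
  (1,4): 3/3 same-type → satisfied — stop here.

(1,4)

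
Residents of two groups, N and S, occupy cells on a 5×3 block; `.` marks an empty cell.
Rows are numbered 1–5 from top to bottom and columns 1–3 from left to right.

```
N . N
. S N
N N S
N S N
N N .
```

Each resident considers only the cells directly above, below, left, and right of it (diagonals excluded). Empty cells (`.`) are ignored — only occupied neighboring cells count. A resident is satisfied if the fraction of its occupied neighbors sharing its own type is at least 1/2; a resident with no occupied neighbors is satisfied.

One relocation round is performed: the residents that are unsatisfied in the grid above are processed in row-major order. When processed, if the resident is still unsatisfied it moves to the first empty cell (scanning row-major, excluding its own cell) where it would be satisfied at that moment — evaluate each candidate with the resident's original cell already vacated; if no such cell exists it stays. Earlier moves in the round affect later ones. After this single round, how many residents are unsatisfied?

0

Initially unsatisfied (in order): (2,2), (2,3), (3,2), (3,3), (4,2), (4,3).
  (2,2): no empty cell satisfies it; stays.
  (2,3) → (1,2).
  (3,2) → (2,1).
  (3,3) → (2,3).
  (4,2) → (3,2).
  (4,3): now satisfied by earlier moves; stays.
Resulting grid:
N N N
N S S
N S .
N . N
N N .
All satisfied now.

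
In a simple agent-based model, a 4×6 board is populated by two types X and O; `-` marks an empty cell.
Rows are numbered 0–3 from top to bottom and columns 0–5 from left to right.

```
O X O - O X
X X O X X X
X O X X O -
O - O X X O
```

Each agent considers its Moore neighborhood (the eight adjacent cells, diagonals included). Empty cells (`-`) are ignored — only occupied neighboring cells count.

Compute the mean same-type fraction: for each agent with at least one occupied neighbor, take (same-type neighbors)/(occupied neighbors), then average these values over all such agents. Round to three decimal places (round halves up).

0.425

(0,0)O 0/3
(0,1)X 2/5
(0,2)O 1/4
(0,4)O 0/4
(0,5)X 2/3
(1,0)X 3/5
(1,1)X 4/8
(1,2)O 2/7
(1,3)X 3/7
(1,4)X 4/6
(1,5)X 2/4
(2,0)X 2/4
(2,1)O 3/7
(2,2)X 4/7
(2,3)X 5/8
(2,4)O 1/7
(3,0)O 1/2
(3,2)O 1/4
(3,3)X 3/5
(3,4)X 2/4
(3,5)O 1/2
Sum over 21 agents: 0/3 + 2/5 + 1/4 + 0/4 + 2/3 + 3/5 + 4/8 + 2/7 + 3/7 + 4/6 + 2/4 + 2/4 + 3/7 + 4/7 + 5/8 + 1/7 + 1/2 + 1/4 + 3/5 + 2/4 + 1/2 = 7489/840; mean = 7489/840 ÷ 21 = 7489/17640 = 0.424546… → 0.425.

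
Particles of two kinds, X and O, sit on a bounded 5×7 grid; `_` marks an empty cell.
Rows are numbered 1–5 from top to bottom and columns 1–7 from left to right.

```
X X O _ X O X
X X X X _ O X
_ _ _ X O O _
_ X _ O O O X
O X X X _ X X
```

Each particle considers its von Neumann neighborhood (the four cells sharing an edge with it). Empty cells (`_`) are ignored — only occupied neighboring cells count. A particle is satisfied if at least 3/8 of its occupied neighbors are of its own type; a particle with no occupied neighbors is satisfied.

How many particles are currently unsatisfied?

Row 1: (1,1)X 2/2 ok · (1,2)X 2/3 ok · (1,3)O 0/2 unhappy · (1,5)X 0/1 unhappy · (1,6)O 1/3 unhappy · (1,7)X 1/2 ok
Row 2: (2,1)X 2/2 ok · (2,2)X 3/3 ok · (2,3)X 2/3 ok · (2,4)X 2/2 ok · (2,6)O 2/3 ok · (2,7)X 1/2 ok
Row 3: (3,4)X 1/3 unhappy · (3,5)O 2/3 ok · (3,6)O 3/3 ok
Row 4: (4,2)X 1/1 ok · (4,4)O 1/3 unhappy · (4,5)O 3/3 ok · (4,6)O 2/4 ok · (4,7)X 1/2 ok
Row 5: (5,1)O 0/1 unhappy · (5,2)X 2/3 ok · (5,3)X 2/2 ok · (5,4)X 1/2 ok · (5,6)X 1/2 ok · (5,7)X 2/2 ok
Unsatisfied: (1,3), (1,5), (1,6), (3,4), (4,4), (5,1) — 6 in total.

6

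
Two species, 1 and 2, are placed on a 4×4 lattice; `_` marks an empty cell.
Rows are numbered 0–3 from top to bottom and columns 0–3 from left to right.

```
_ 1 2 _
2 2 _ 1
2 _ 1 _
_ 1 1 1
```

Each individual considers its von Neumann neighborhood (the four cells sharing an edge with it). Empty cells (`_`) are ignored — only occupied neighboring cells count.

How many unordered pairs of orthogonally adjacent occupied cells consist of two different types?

2

Scan each occupied cell's neighbors to the right and below so each pair is counted once.
From row 0: 2 unlike of 2 pairs (running 2/2).
From row 1: 0 unlike of 2 pairs (running 2/4).
From row 2: 0 unlike of 1 pairs (running 2/5).
From row 3: 0 unlike of 2 pairs (running 2/7).
Total adjacent occupied pairs: 7; unlike-type pairs: 2.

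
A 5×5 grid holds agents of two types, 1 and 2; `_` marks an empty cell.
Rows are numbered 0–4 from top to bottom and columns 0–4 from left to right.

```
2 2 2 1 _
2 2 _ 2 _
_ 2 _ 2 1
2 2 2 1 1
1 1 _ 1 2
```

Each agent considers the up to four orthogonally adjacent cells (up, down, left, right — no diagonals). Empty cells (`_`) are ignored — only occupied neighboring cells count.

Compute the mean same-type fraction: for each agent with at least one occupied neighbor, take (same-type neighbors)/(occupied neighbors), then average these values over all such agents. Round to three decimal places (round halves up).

(0,0)2 2/2
(0,1)2 3/3
(0,2)2 1/2
(0,3)1 0/2
(1,0)2 2/2
(1,1)2 3/3
(1,3)2 1/2
(2,1)2 2/2
(2,3)2 1/3
(2,4)1 1/2
(3,0)2 1/2
(3,1)2 3/4
(3,2)2 1/2
(3,3)1 2/4
(3,4)1 2/3
(4,0)1 1/2
(4,1)1 1/2
(4,3)1 1/2
(4,4)2 0/2
Sum over 19 agents: 2/2 + 3/3 + 1/2 + 0/2 + 2/2 + 3/3 + 1/2 + 2/2 + 1/3 + 1/2 + 1/2 + 3/4 + 1/2 + 2/4 + 2/3 + 1/2 + 1/2 + 1/2 + 0/2 = 45/4; mean = 45/4 ÷ 19 = 45/76 = 0.592105… → 0.592.

0.592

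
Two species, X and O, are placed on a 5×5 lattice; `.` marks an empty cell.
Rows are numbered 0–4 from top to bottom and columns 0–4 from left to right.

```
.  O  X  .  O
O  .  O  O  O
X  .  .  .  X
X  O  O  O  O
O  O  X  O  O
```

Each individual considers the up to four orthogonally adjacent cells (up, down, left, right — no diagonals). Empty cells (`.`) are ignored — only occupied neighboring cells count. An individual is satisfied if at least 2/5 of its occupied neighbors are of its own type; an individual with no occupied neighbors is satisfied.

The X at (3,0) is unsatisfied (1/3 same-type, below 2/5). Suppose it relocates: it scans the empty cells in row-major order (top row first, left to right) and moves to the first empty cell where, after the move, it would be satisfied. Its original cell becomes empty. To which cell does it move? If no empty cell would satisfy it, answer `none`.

(2,1)

Vacating (3,0). Empty cells in order:
  (0,0): 0/2 same-type → still unsatisfied.
  (0,3): 1/3 same-type → still unsatisfied.
  (1,1): 0/3 same-type → still unsatisfied.
  (2,1): 1/2 same-type → satisfied — stop here.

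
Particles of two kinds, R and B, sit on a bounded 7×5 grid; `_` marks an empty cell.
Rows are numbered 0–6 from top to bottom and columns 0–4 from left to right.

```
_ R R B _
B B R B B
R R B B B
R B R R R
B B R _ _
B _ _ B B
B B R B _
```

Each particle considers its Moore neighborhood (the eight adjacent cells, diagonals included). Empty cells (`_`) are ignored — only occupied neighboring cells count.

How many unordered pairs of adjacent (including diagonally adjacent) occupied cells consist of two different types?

Scan each occupied cell's neighbors to the right and below (and the two forward diagonals) so each pair is counted once.
Row 0: R(0,1)–R(0,2)= R(0,1)–B(1,1)≠ R(0,1)–R(1,2)= R(0,1)–B(1,0)≠ R(0,2)–B(0,3)≠ R(0,2)–R(1,2)= R(0,2)–B(1,3)≠ R(0,2)–B(1,1)≠ B(0,3)–B(1,3)= B(0,3)–B(1,4)= B(0,3)–R(1,2)≠  → 6/11 unlike.
Row 1: B(1,0)–B(1,1)= B(1,0)–R(2,0)≠ B(1,0)–R(2,1)≠ B(1,1)–R(1,2)≠ B(1,1)–R(2,1)≠ B(1,1)–B(2,2)= B(1,1)–R(2,0)≠ R(1,2)–B(1,3)≠ R(1,2)–B(2,2)≠ R(1,2)–B(2,3)≠ R(1,2)–R(2,1)= B(1,3)–B(1,4)= B(1,3)–B(2,3)= B(1,3)–B(2,4)= B(1,3)–B(2,2)= B(1,4)–B(2,4)= B(1,4)–B(2,3)=  → 8/17 unlike.
Row 2: R(2,0)–R(2,1)= R(2,0)–R(3,0)= R(2,0)–B(3,1)≠ R(2,1)–B(2,2)≠ R(2,1)–B(3,1)≠ R(2,1)–R(3,2)= R(2,1)–R(3,0)= B(2,2)–B(2,3)= B(2,2)–R(3,2)≠ B(2,2)–R(3,3)≠ B(2,2)–B(3,1)= B(2,3)–B(2,4)= B(2,3)–R(3,3)≠ B(2,3)–R(3,4)≠ B(2,3)–R(3,2)≠ B(2,4)–R(3,4)≠ B(2,4)–R(3,3)≠  → 10/17 unlike.
Row 3: R(3,0)–B(3,1)≠ R(3,0)–B(4,0)≠ R(3,0)–B(4,1)≠ B(3,1)–R(3,2)≠ B(3,1)–B(4,1)= B(3,1)–R(4,2)≠ B(3,1)–B(4,0)= R(3,2)–R(3,3)= R(3,2)–R(4,2)= R(3,2)–B(4,1)≠ R(3,3)–R(3,4)= R(3,3)–R(4,2)=  → 6/12 unlike.
Row 4: B(4,0)–B(4,1)= B(4,0)–B(5,0)= B(4,1)–R(4,2)≠ B(4,1)–B(5,0)= R(4,2)–B(5,3)≠  → 2/5 unlike.
Row 5: B(5,0)–B(6,0)= B(5,0)–B(6,1)= B(5,3)–B(5,4)= B(5,3)–B(6,3)= B(5,3)–R(6,2)≠ B(5,4)–B(6,3)=  → 1/6 unlike.
Row 6: B(6,0)–B(6,1)= B(6,1)–R(6,2)≠ R(6,2)–B(6,3)≠  → 2/3 unlike.
Total adjacent occupied pairs: 71; unlike-type pairs: 35.

35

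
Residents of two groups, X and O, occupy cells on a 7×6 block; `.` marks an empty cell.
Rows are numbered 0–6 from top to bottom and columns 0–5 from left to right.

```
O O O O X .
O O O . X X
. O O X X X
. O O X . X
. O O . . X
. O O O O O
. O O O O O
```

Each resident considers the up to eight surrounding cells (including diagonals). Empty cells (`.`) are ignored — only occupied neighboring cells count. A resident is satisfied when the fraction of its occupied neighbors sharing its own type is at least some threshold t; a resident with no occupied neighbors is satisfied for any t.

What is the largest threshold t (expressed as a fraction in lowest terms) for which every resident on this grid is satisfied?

1/3

(0,0)O 3/3
(0,1)O 5/5
(0,2)O 4/4
(0,3)O 2/4
(0,4)X 2/3
(1,0)O 4/4
(1,1)O 7/7
(1,2)O 6/7
(1,4)X 5/6
(1,5)X 4/4
(2,1)O 6/6
(2,2)O 5/7
(2,3)X 3/6
(2,4)X 6/6
(2,5)X 4/4
(3,1)O 5/5
(3,2)O 5/7
(3,3)X 2/5
(3,5)X 3/3
(4,1)O 5/5
(4,2)O 6/7
(4,5)X 1/3
(5,1)O 5/5
(5,2)O 7/7
(5,3)O 6/6
(5,4)O 5/6
(5,5)O 3/4
(6,1)O 3/3
(6,2)O 5/5
(6,3)O 5/5
(6,4)O 5/5
(6,5)O 3/3
The smallest same-type fraction is 1/3 at (4,5), which reduces to 1/3. Any threshold above that leaves this resident unsatisfied.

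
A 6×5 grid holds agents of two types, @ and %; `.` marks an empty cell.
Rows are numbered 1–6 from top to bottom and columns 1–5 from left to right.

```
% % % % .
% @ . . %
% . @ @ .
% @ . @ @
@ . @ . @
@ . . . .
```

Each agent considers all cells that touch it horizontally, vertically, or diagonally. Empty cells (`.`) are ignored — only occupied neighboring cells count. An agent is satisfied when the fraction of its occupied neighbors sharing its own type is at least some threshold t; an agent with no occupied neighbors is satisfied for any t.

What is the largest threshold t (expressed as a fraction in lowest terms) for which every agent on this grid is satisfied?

Row 1: (1,1)% 2/3 · (1,2)% 3/4 · (1,3)% 2/3 · (1,4)% 2/2
Row 2: (2,1)% 3/4 · (2,2)@ 1/6 · (2,5)% 1/2
Row 3: (3,1)% 2/4 · (3,3)@ 4/4 · (3,4)@ 3/4
Row 4: (4,1)% 1/3 · (4,2)@ 3/5 · (4,4)@ 5/5 · (4,5)@ 3/3
Row 5: (5,1)@ 2/3 · (5,3)@ 2/2 · (5,5)@ 2/2
Row 6: (6,1)@ 1/1
The smallest same-type fraction is 1/6 at (2,2), which reduces to 1/6. Any threshold above that leaves this agent unsatisfied.

1/6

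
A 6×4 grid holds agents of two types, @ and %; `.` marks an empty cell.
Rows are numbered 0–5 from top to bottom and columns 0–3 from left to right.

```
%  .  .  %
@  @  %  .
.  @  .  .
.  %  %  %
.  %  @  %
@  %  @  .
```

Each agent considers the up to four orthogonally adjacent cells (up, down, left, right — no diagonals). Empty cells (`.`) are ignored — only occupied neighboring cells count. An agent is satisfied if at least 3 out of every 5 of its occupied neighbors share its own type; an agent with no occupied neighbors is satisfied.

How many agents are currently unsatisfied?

(0,0)% 0/1 ✗
(0,3)% 0/0 ✓
(1,0)@ 1/2 ✗
(1,1)@ 2/3 ✓
(1,2)% 0/1 ✗
(2,1)@ 1/2 ✗
(3,1)% 2/3 ✓
(3,2)% 2/3 ✓
(3,3)% 2/2 ✓
(4,1)% 2/3 ✓
(4,2)@ 1/4 ✗
(4,3)% 1/2 ✗
(5,0)@ 0/1 ✗
(5,1)% 1/3 ✗
(5,2)@ 1/2 ✗
Unsatisfied: (0,0), (1,0), (1,2), (2,1), (4,2), (4,3), (5,0), (5,1), (5,2) — 9 in total.

9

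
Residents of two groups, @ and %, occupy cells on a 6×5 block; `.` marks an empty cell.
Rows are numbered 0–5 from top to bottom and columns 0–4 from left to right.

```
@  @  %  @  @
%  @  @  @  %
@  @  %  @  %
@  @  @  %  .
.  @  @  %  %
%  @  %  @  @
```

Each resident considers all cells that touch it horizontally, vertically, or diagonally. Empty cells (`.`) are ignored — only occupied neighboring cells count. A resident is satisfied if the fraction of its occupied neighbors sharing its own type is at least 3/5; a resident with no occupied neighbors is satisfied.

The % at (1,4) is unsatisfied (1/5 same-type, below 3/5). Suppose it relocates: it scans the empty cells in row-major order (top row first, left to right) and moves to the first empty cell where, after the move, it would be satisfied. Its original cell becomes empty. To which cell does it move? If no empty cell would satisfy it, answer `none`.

Vacating (1,4). Empty cells in order:
  (3,4): 4/5 same-type → satisfied — stop here.

(3,4)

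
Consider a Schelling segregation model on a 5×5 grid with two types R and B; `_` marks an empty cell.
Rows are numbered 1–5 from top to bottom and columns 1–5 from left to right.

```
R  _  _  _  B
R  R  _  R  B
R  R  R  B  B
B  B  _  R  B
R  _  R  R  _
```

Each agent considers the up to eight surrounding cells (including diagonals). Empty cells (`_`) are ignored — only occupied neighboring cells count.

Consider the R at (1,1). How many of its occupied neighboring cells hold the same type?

Occupied neighbors of (1,1): (2,1)=R, (2,2)=R.
Same type (R): 2 of 2.

2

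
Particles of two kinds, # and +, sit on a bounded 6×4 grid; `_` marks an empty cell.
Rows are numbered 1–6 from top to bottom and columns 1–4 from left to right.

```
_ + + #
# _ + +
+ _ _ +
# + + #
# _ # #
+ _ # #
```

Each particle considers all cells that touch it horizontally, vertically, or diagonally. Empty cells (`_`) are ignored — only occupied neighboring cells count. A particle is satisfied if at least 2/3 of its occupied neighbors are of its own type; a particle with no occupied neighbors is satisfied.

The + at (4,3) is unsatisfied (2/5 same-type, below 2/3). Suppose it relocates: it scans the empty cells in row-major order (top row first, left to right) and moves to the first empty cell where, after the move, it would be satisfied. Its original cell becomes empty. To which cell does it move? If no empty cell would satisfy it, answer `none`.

Vacating (4,3). Empty cells in order:
  (1,1): 1/2 same-type → still unsatisfied.
  (2,2): 4/5 same-type → satisfied — stop here.

(2,2)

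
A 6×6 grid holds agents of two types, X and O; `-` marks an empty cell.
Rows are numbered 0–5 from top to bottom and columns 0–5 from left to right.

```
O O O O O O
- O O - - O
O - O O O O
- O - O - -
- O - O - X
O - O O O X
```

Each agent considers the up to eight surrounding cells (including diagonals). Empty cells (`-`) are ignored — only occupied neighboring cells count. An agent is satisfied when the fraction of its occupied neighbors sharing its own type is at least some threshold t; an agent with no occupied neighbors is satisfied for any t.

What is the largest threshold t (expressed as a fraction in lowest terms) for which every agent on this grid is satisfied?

Row 0: (0,0)O 2/2 · (0,1)O 4/4 · (0,2)O 4/4 · (0,3)O 3/3 · (0,4)O 3/3 · (0,5)O 2/2
Row 1: (1,1)O 6/6 · (1,2)O 6/6 · (1,5)O 4/4
Row 2: (2,0)O 2/2 · (2,2)O 5/5 · (2,3)O 4/4 · (2,4)O 4/4 · (2,5)O 2/2
Row 3: (3,1)O 3/3 · (3,3)O 4/4
Row 4: (4,1)O 3/3 · (4,3)O 4/4 · (4,5)X 1/2
Row 5: (5,0)O 1/1 · (5,2)O 3/3 · (5,3)O 3/3 · (5,4)O 2/4 · (5,5)X 1/2
The smallest same-type fraction is 1/2 at (4,5), which reduces to 1/2. Any threshold above that leaves this agent unsatisfied.

1/2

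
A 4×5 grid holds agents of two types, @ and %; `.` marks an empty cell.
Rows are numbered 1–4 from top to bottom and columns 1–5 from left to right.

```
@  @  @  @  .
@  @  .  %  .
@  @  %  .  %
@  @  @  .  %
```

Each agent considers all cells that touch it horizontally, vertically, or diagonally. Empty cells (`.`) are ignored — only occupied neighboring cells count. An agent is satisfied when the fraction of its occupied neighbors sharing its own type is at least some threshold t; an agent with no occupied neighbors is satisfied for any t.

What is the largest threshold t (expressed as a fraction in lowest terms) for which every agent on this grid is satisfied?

1/5

Row 1: (1,1)@ 3/3 · (1,2)@ 4/4 · (1,3)@ 3/4 · (1,4)@ 1/2
Row 2: (2,1)@ 5/5 · (2,2)@ 6/7 · (2,4)% 2/4
Row 3: (3,1)@ 5/5 · (3,2)@ 6/7 · (3,3)% 1/5 · (3,5)% 2/2
Row 4: (4,1)@ 3/3 · (4,2)@ 4/5 · (4,3)@ 2/3 · (4,5)% 1/1
The smallest same-type fraction is 1/5 at (3,3), which reduces to 1/5. Any threshold above that leaves this agent unsatisfied.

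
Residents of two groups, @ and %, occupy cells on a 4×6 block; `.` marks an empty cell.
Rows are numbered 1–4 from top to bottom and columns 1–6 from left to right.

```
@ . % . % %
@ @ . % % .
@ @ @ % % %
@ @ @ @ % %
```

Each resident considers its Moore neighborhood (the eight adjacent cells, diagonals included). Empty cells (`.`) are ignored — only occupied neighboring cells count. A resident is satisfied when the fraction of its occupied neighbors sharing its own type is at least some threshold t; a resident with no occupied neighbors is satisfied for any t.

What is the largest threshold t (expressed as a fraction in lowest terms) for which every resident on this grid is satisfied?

2/5

Row 1: (1,1)@ 2/2 · (1,3)% 1/2 · (1,5)% 3/3 · (1,6)% 2/2
Row 2: (2,1)@ 4/4 · (2,2)@ 5/6 · (2,4)% 5/6 · (2,5)% 6/6
Row 3: (3,1)@ 5/5 · (3,2)@ 7/7 · (3,3)@ 5/7 · (3,4)% 4/7 · (3,5)% 6/7 · (3,6)% 4/4
Row 4: (4,1)@ 3/3 · (4,2)@ 5/5 · (4,3)@ 4/5 · (4,4)@ 2/5 · (4,5)% 4/5 · (4,6)% 3/3
The smallest same-type fraction is 2/5 at (4,4), which reduces to 2/5. Any threshold above that leaves this resident unsatisfied.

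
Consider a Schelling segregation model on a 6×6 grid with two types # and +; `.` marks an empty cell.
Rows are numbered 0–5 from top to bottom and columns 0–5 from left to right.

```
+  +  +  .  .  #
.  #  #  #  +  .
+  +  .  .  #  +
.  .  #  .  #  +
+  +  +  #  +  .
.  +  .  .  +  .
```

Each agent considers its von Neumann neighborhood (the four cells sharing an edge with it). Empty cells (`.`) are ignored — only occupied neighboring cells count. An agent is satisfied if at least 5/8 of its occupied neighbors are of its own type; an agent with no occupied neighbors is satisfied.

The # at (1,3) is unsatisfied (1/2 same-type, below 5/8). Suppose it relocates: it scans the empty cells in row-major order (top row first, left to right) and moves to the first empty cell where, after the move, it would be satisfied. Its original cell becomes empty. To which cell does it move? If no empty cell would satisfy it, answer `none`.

Vacating (1,3). Empty cells in order:
  (0,3): 0/1 same-type → still unsatisfied.
  (0,4): 1/2 same-type → still unsatisfied.
  (1,0): 1/3 same-type → still unsatisfied.
  (1,5): 1/3 same-type → still unsatisfied.
  (2,2): 2/3 same-type → satisfied — stop here.

(2,2)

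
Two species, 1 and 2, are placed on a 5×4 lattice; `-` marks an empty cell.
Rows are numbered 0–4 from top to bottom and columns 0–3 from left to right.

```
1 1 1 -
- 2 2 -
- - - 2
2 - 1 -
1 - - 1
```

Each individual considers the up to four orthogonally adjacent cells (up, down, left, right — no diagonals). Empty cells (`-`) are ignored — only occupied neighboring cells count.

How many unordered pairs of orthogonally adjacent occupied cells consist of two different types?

Scan each occupied cell's neighbors to the right and below so each pair is counted once.
Row 0: 1(0,0)–1(0,1)= 1(0,1)–1(0,2)= 1(0,1)–2(1,1)≠ 1(0,2)–2(1,2)≠  → 2/4 unlike.
Row 1: 2(1,1)–2(1,2)=  → 0/1 unlike.
Row 3: 2(3,0)–1(4,0)≠  → 1/1 unlike.
Total adjacent occupied pairs: 6; unlike-type pairs: 3.

3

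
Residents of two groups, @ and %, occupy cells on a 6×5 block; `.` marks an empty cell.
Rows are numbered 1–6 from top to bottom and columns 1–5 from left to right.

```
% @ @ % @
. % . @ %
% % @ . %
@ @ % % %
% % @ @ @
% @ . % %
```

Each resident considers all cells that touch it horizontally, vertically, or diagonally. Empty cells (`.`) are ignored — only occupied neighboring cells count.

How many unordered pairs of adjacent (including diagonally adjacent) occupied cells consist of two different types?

38

Scan each occupied cell's neighbors to the right and below (and the two forward diagonals) so each pair is counted once.
From row 1: 7 unlike of 12 pairs (running 7/12).
From row 2: 3 unlike of 7 pairs (running 10/19).
From row 3: 7 unlike of 12 pairs (running 17/31).
From row 4: 12 unlike of 17 pairs (running 29/48).
From row 5: 8 unlike of 14 pairs (running 37/62).
From row 6: 1 unlike of 2 pairs (running 38/64).
Total adjacent occupied pairs: 64; unlike-type pairs: 38.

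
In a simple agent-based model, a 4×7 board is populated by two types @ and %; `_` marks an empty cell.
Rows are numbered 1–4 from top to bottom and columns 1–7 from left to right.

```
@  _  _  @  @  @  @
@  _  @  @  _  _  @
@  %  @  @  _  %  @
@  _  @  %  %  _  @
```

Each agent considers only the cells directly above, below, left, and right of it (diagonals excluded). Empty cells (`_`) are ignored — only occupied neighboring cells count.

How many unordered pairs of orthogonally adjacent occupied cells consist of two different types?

5

Scan each occupied cell's neighbors to the right and below so each pair is counted once.
From row 1: 0 unlike of 6 pairs (running 0/6).
From row 2: 0 unlike of 5 pairs (running 0/11).
From row 3: 4 unlike of 8 pairs (running 4/19).
From row 4: 1 unlike of 2 pairs (running 5/21).
Total adjacent occupied pairs: 21; unlike-type pairs: 5.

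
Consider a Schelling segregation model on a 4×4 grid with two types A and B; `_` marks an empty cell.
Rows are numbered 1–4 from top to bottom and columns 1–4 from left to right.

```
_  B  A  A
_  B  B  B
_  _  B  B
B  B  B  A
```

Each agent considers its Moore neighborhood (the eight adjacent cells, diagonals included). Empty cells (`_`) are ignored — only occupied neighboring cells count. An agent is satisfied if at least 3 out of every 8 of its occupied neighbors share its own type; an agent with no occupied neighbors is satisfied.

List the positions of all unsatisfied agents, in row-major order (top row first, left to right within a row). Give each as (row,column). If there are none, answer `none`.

Row 1: (1,2)B 2/3 ok · (1,3)A 1/5 unhappy · (1,4)A 1/3 unhappy
Row 2: (2,2)B 3/4 ok · (2,3)B 5/7 ok · (2,4)B 3/5 ok
Row 3: (3,3)B 6/7 ok · (3,4)B 4/5 ok
Row 4: (4,1)B 1/1 ok · (4,2)B 3/3 ok · (4,3)B 3/4 ok · (4,4)A 0/3 unhappy

(1,3), (1,4), (4,4)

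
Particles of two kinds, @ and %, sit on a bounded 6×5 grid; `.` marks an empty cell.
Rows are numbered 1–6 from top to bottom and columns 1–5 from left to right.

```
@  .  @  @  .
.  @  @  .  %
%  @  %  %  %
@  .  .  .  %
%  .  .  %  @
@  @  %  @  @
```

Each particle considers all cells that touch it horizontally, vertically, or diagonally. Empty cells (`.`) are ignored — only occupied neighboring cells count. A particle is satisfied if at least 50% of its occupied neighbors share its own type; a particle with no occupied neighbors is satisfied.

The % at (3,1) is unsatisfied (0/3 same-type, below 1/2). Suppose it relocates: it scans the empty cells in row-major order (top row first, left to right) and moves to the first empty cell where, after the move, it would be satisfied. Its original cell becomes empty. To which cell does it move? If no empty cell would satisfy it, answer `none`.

Vacating (3,1). Empty cells in order:
  (1,2): 0/4 same-type → still unsatisfied.
  (1,5): 1/2 same-type → satisfied — stop here.

(1,5)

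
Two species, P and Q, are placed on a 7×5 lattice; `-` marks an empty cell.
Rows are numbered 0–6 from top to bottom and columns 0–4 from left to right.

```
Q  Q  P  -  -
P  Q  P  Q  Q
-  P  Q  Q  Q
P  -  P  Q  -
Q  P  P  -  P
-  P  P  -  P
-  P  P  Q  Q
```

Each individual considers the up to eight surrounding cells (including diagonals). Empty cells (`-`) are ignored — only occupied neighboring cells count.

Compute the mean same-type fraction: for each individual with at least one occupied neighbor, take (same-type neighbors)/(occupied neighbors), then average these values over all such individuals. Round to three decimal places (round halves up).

0.585

Row 0: (0,0)Q 2/3 · (0,1)Q 2/5 · (0,2)P 1/4
Row 1: (1,0)P 1/4 · (1,1)Q 3/7 · (1,2)P 2/7 · (1,3)Q 4/6 · (1,4)Q 3/3
Row 2: (2,1)P 4/6 · (2,2)Q 4/7 · (2,3)Q 5/7 · (2,4)Q 4/4
Row 3: (3,0)P 2/3 · (3,2)P 3/6 · (3,3)Q 3/6
Row 4: (4,0)Q 0/3 · (4,1)P 5/6 · (4,2)P 4/5 · (4,4)P 1/2
Row 5: (5,1)P 5/6 · (5,2)P 5/6 · (5,4)P 1/3
Row 6: (6,1)P 3/3 · (6,2)P 3/4 · (6,3)Q 1/4 · (6,4)Q 1/2
Sum over 26 individuals: 2/3 + 2/5 + 1/4 + 1/4 + 3/7 + 2/7 + 4/6 + 3/3 + 4/6 + 4/7 + 5/7 + 4/4 + 2/3 + 3/6 + 3/6 + 0/3 + 5/6 + 4/5 + 1/2 + 5/6 + 5/6 + 1/3 + 3/3 + 3/4 + 1/4 + 1/2 = 76/5; mean = 76/5 ÷ 26 = 38/65 = 0.584615… → 0.585.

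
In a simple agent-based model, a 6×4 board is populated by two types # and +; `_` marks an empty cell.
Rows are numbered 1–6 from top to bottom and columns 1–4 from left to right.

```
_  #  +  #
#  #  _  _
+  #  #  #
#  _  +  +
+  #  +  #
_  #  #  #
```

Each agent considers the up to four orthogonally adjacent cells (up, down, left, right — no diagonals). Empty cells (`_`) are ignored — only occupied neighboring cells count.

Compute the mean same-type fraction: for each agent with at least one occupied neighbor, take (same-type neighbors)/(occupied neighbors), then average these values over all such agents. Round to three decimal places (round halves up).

Row 1: (1,2)# 1/2 · (1,3)+ 0/2 · (1,4)# 0/1
Row 2: (2,1)# 1/2 · (2,2)# 3/3
Row 3: (3,1)+ 0/3 · (3,2)# 2/3 · (3,3)# 2/3 · (3,4)# 1/2
Row 4: (4,1)# 0/2 · (4,3)+ 2/3 · (4,4)+ 1/3
Row 5: (5,1)+ 0/2 · (5,2)# 1/3 · (5,3)+ 1/4 · (5,4)# 1/3
Row 6: (6,2)# 2/2 · (6,3)# 2/3 · (6,4)# 2/2
Sum over 19 agents: 1/2 + 0/2 + 0/1 + 1/2 + 3/3 + 0/3 + 2/3 + 2/3 + 1/2 + 0/2 + 2/3 + 1/3 + 0/2 + 1/3 + 1/4 + 1/3 + 2/2 + 2/3 + 2/2 = 101/12; mean = 101/12 ÷ 19 = 101/228 = 0.442982… → 0.443.

0.443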